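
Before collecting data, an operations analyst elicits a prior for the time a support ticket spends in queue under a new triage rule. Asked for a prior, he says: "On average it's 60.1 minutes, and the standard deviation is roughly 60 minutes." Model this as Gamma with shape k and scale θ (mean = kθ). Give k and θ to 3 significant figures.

For Gamma(k, scale θ): mean = kθ, variance = kθ², so CV = 1/√k.
CV = SD/mean = 60/60.1 = 0.9983, hence k = 1/CV² = 1.
Then θ = mean/k = 60.1/1 = 59.9.

k ≈ 1, θ ≈ 59.9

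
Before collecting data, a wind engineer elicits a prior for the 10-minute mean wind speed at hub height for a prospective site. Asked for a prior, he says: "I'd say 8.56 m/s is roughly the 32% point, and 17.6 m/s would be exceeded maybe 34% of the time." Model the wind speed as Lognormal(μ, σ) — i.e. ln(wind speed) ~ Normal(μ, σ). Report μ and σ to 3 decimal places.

If T ~ Lognormal(μ,σ) then ln T ~ Normal(μ,σ), so the p-quantile of ln T is μ + z_p·σ.
ln(8.56) = 2.147 and ln(17.6) = 2.868; z_{0.32} = -0.4677, z_{0.66} = 0.4125.
σ = (2.868 − 2.147)/(0.4125 − (-0.4677)) = 0.819.
μ = 2.147 − (-0.4677)·0.819 = 2.530.

μ ≈ 2.530, σ ≈ 0.819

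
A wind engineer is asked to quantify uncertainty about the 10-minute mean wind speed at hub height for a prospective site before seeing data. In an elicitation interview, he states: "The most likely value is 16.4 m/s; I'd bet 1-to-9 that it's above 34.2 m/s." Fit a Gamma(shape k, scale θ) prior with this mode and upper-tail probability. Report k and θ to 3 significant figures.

k ≈ 4.56, θ ≈ 4.61

Gamma(k,θ) with k>1 has mode (k−1)θ, so θ = 16.4/(k−1).
Need P(X < 34.2) = 0.9 with θ tied to k this way. Start at k = 2, θ = 16.4: P(X<34.2) ≈ 0.617.
Too low — raise k to concentrate. Iterating converges to k ≈ 4.56.
Then θ = 16.4/(4.56−1) ≈ 4.61.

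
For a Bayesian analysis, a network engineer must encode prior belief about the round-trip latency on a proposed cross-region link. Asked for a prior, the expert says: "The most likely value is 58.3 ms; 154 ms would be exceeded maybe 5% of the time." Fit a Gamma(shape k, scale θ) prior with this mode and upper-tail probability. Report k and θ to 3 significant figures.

k ≈ 3.86, θ ≈ 20.4

Gamma(k,θ) with k>1 has mode (k−1)θ, so θ = 58.3/(k−1).
Need P(X < 154) = 0.95 with θ tied to k this way. Start at k = 2, θ = 58.3: P(X<154) ≈ 0.741.
Too low — raise k to concentrate. Iterating converges to k ≈ 3.86.
Then θ = 58.3/(3.86−1) ≈ 20.4.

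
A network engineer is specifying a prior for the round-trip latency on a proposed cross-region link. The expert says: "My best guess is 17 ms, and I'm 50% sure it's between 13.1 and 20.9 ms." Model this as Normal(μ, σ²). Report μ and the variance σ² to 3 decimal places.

μ = 17.000, σ² = 33.433

A symmetric 50% interval runs μ ± z·σ with z = 0.6745.
Half-width = 3.9, so σ = 3.9/0.6745 = 5.7821 and σ² = 33.433.
μ is the stated best guess, 17.000.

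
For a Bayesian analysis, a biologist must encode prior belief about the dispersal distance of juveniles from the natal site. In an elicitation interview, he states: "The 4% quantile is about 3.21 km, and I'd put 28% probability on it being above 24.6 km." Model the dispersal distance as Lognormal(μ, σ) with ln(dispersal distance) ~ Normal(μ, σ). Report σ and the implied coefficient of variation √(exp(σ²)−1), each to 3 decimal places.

If T ~ Lognormal(μ,σ) then ln T ~ Normal(μ,σ), so the p-quantile of ln T is μ + z_p·σ.
ln(3.21) = 1.166 and ln(24.6) = 3.203; z_{0.04} = -1.751, z_{0.72} = 0.5828.
σ = (3.203 − 1.166)/(0.5828 − (-1.751)) = 0.873.
μ = 1.166 − (-1.751)·0.873 = 2.694.
CV = √(exp(σ²)−1) = √(exp(0.7616)−1) = 1.069.

σ ≈ 0.873, CV ≈ 1.069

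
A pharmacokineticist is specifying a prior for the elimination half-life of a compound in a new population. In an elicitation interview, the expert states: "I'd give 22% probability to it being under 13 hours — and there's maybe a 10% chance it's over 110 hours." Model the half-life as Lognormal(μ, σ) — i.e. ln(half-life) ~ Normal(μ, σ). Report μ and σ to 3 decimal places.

If T ~ Lognormal(μ,σ) then ln T ~ Normal(μ,σ), so the p-quantile of ln T is μ + z_p·σ.
ln(13) = 2.565 and ln(110) = 4.7; z_{0.22} = -0.7722, z_{0.9} = 1.282.
σ = (4.7 − 2.565)/(1.282 − (-0.7722)) = 1.040.
μ = 2.565 − (-0.7722)·1.040 = 3.368.

μ ≈ 3.368, σ ≈ 1.040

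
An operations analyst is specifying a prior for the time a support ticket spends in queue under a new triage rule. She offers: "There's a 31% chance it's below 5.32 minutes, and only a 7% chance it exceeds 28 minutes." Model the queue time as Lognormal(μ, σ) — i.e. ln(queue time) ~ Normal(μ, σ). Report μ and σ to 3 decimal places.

If T ~ Lognormal(μ,σ) then ln T ~ Normal(μ,σ), so the p-quantile of ln T is μ + z_p·σ.
ln(5.32) = 1.671 and ln(28) = 3.332; z_{0.31} = -0.4959, z_{0.93} = 1.476.
σ = (3.332 − 1.671)/(1.476 − (-0.4959)) = 0.842.
μ = 1.671 − (-0.4959)·0.842 = 2.089.

μ ≈ 2.089, σ ≈ 0.842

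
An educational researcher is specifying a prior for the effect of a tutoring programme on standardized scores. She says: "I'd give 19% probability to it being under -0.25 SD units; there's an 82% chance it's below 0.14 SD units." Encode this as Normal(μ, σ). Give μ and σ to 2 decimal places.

The p-quantile of Normal(μ,σ) is μ + z_p·σ, with z_{0.19} = -0.8779 and z_{0.82} = 0.9154.
Eliminate σ: μ = (z₂·x₁ − z₁·x₂)/(z₂ − z₁) = (0.9154·-0.25 − (-0.8779)·0.14)/1.793 = -0.06.
Then σ = (x₂ − x₁)/(z₂ − z₁) = (0.14 − -0.25)/1.793 = 0.22.

μ = -0.06, σ = 0.22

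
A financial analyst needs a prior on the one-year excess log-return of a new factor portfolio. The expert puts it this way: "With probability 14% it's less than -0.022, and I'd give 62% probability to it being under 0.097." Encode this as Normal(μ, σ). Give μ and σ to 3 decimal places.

μ = 0.071, σ = 0.086

For Normal(μ,σ), the p-quantile is μ + z_p·σ. Here z_{0.14} = -1.08, z_{0.62} = 0.3055.
So -0.022 = μ − 1.08σ and 0.097 = μ + 0.3055σ.
Subtracting: σ = (0.097 − -0.022)/(0.3055 − (-1.08)) = 0.086.
Then μ = -0.022 − (-1.08)·0.086 = 0.071.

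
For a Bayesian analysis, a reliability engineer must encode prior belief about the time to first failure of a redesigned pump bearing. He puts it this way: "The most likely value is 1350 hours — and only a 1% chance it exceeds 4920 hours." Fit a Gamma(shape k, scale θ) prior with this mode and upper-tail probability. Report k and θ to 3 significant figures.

Gamma(k,θ) with k>1 has mode (k−1)θ, so θ = 1350/(k−1).
Need P(X < 4920) = 0.99 with θ tied to k this way. Start at k = 2, θ = 1350: P(X<4920) ≈ 0.879.
Too low — raise k to concentrate. Iterating converges to k ≈ 3.56.
Then θ = 1350/(3.56−1) ≈ 527.

k ≈ 3.56, θ ≈ 527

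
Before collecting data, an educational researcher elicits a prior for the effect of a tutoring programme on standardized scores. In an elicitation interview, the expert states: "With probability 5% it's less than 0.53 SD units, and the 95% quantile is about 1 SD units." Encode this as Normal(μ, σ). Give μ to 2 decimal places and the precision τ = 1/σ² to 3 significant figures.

μ = 0.77, τ = 49

The p-quantile of Normal(μ,σ) is μ + z_p·σ, with z_{0.05} = -1.645 and z_{0.95} = 1.645.
Eliminate σ: μ = (z₂·x₁ − z₁·x₂)/(z₂ − z₁) = (1.645·0.53 − (-1.645)·1)/3.29 = 0.77.
Then σ = (x₂ − x₁)/(z₂ − z₁) = (1 − 0.53)/3.29 = 0.14.
Precision τ = 1/σ² = 1/0.1429² = 49.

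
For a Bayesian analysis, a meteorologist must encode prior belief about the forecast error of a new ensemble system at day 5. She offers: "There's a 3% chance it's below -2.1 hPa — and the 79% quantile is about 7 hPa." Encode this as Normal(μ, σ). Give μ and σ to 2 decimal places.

μ = 4.27, σ = 3.39

The p-quantile of Normal(μ,σ) is μ + z_p·σ, with z_{0.03} = -1.881 and z_{0.79} = 0.8064.
Eliminate σ: μ = (z₂·x₁ − z₁·x₂)/(z₂ − z₁) = (0.8064·-2.1 − (-1.881)·7)/2.687 = 4.27.
Then σ = (x₂ − x₁)/(z₂ − z₁) = (7 − -2.1)/2.687 = 3.39.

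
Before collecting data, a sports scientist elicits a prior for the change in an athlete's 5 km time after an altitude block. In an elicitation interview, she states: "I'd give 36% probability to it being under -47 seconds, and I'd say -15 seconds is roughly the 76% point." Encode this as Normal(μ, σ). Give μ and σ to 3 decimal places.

The p-quantile of Normal(μ,σ) is μ + z_p·σ, with z_{0.36} = -0.3585 and z_{0.76} = 0.7063.
Eliminate σ: μ = (z₂·x₁ − z₁·x₂)/(z₂ − z₁) = (0.7063·-47 − (-0.3585)·-15)/1.065 = -36.227.
Then σ = (x₂ − x₁)/(z₂ − z₁) = (-15 − -47)/1.065 = 30.054.

μ = -36.227, σ = 30.054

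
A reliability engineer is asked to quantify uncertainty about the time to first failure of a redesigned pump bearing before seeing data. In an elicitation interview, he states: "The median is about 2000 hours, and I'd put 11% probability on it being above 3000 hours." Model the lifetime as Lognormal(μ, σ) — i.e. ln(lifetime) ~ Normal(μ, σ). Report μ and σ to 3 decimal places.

If T ~ Lognormal(μ,σ) then ln T ~ Normal(μ,σ), so the p-quantile of ln T is μ + z_p·σ.
ln(2000) = 7.601 and ln(3000) = 8.006; z_{0.5} = 0, z_{0.89} = 1.227.
σ = (8.006 − 7.601)/(1.227 − (0)) = 0.331.
μ = 7.601 − (0)·0.331 = 7.601.

μ ≈ 7.601, σ ≈ 0.331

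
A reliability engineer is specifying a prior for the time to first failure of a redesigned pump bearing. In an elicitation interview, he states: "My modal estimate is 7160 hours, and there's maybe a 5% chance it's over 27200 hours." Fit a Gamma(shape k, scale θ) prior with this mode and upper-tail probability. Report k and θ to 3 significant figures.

k ≈ 2.43, θ ≈ 5020

Gamma(k,θ) with k>1 has mode (k−1)θ, so θ = 7160/(k−1).
Need P(X < 27200) = 0.95 with θ tied to k this way. Start at k = 2, θ = 7160: P(X<27200) ≈ 0.893.
Too low — raise k to concentrate. Iterating converges to k ≈ 2.43.
Then θ = 7160/(2.43−1) ≈ 5020.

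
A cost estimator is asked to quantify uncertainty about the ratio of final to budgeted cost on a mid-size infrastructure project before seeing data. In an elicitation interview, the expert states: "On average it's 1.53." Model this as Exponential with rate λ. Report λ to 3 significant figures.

Exponential mean = 1/λ, so λ = 1/1.53 = 0.654.

λ ≈ 0.654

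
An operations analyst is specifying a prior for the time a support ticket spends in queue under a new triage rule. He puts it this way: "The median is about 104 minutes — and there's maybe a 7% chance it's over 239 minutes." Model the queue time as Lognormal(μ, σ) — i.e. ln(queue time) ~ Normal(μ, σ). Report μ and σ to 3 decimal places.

If T ~ Lognormal(μ,σ) then ln T ~ Normal(μ,σ), so the p-quantile of ln T is μ + z_p·σ.
ln(104) = 4.644 and ln(239) = 5.476; z_{0.5} = 0, z_{0.93} = 1.476.
σ = (5.476 − 4.644)/(1.476 − (0)) = 0.564.
μ = 4.644 − (0)·0.564 = 4.644.

μ ≈ 4.644, σ ≈ 0.564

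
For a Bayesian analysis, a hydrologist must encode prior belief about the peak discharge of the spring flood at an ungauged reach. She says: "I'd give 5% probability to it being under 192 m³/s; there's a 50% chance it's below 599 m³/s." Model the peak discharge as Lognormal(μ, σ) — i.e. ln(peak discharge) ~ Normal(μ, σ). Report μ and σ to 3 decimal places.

μ ≈ 6.395, σ ≈ 0.692

If T ~ Lognormal(μ,σ) then ln T ~ Normal(μ,σ), so the p-quantile of ln T is μ + z_p·σ.
ln(192) = 5.257 and ln(599) = 6.395; z_{0.05} = -1.645, z_{0.5} = 0.
σ = (6.395 − 5.257)/(0 − (-1.645)) = 0.692.
μ = 5.257 − (-1.645)·0.692 = 6.395.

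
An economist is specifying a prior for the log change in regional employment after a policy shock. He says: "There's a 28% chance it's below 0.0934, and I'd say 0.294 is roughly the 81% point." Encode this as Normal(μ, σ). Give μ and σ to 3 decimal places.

μ = 0.173, σ = 0.137

For Normal(μ,σ), the p-quantile is μ + z_p·σ. Here z_{0.28} = -0.5828, z_{0.81} = 0.8779.
So 0.0934 = μ − 0.5828σ and 0.294 = μ + 0.8779σ.
Subtracting: σ = (0.294 − 0.0934)/(0.8779 − (-0.5828)) = 0.137.
Then μ = 0.0934 − (-0.5828)·0.137 = 0.173.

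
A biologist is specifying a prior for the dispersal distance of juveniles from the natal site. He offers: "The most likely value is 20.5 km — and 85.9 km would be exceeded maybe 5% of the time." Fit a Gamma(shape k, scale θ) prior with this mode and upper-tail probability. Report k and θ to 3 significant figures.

k ≈ 2.21, θ ≈ 16.9

Gamma(k,θ) with k>1 has mode (k−1)θ, so θ = 20.5/(k−1).
Need P(X < 85.9) = 0.95 with θ tied to k this way. Start at k = 2, θ = 20.5: P(X<85.9) ≈ 0.921.
Too low — raise k to concentrate. Iterating converges to k ≈ 2.21.
Then θ = 20.5/(2.21−1) ≈ 16.9.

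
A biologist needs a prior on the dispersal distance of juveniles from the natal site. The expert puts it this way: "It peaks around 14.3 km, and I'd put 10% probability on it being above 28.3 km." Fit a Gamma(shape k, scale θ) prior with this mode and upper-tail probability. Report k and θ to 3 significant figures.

Gamma(k,θ) with k>1 has mode (k−1)θ, so θ = 14.3/(k−1).
Need P(X < 28.3) = 0.9 with θ tied to k this way. Start at k = 2, θ = 14.3: P(X<28.3) ≈ 0.588.
Too low — raise k to concentrate. Iterating converges to k ≈ 5.11.
Then θ = 14.3/(5.11−1) ≈ 3.48.

k ≈ 5.11, θ ≈ 3.48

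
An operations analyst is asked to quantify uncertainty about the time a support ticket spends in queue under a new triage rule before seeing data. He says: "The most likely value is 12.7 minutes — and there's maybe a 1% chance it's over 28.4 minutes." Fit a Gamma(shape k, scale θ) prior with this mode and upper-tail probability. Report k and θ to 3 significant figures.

k ≈ 8.42, θ ≈ 1.71

Gamma(k,θ) with k>1 has mode (k−1)θ, so θ = 12.7/(k−1).
Need P(X < 28.4) = 0.99 with θ tied to k this way. Start at k = 2, θ = 12.7: P(X<28.4) ≈ 0.654.
Too low — raise k to concentrate. Iterating converges to k ≈ 8.42.
Then θ = 12.7/(8.42−1) ≈ 1.71.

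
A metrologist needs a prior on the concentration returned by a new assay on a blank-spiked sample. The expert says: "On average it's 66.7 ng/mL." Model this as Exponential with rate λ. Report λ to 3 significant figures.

Exponential mean = 1/λ, so λ = 1/66.7 = 0.015.

λ ≈ 0.015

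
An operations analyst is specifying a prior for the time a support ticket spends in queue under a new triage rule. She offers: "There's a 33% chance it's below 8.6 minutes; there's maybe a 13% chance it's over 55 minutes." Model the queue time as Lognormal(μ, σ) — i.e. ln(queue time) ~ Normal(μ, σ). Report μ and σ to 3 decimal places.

μ ≈ 2.673, σ ≈ 1.185

If T ~ Lognormal(μ,σ) then ln T ~ Normal(μ,σ), so the p-quantile of ln T is μ + z_p·σ.
ln(8.6) = 2.152 and ln(55) = 4.007; z_{0.33} = -0.4399, z_{0.87} = 1.126.
σ = (4.007 − 2.152)/(1.126 − (-0.4399)) = 1.185.
μ = 2.152 − (-0.4399)·1.185 = 2.673.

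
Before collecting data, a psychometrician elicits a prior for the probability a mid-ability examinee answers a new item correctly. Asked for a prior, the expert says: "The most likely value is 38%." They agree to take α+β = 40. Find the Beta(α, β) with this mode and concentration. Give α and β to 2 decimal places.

α = 15.44, β = 24.56

For α,β > 1 the Beta mode is (α−1)/(α+β−2). With α+β = 40, the mode is (α−1)/38.
Set (α−1)/38 = 0.38 → α = 1 + 0.38·38 = 15.44.
β = 40 − α = 24.56.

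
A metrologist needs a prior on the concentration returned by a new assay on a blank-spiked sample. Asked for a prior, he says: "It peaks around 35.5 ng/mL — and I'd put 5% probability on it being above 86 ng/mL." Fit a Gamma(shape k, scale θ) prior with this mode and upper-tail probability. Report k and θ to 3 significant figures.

Gamma(k,θ) with k>1 has mode (k−1)θ, so θ = 35.5/(k−1).
Need P(X < 86) = 0.95 with θ tied to k this way. Start at k = 2, θ = 35.5: P(X<86) ≈ 0.696.
Too low — raise k to concentrate. Iterating converges to k ≈ 4.48.
Then θ = 35.5/(4.48−1) ≈ 10.2.

k ≈ 4.48, θ ≈ 10.2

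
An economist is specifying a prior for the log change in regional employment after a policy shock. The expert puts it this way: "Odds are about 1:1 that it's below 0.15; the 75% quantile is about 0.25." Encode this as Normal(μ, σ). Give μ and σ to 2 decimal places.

The p-quantile of Normal(μ,σ) is μ + z_p·σ, with z_{0.5} = 0 and z_{0.75} = 0.6745.
Eliminate σ: μ = (z₂·x₁ − z₁·x₂)/(z₂ − z₁) = (0.6745·0.15 − (0)·0.25)/0.6745 = 0.15.
Then σ = (x₂ − x₁)/(z₂ − z₁) = (0.25 − 0.15)/0.6745 = 0.15.

μ = 0.15, σ = 0.15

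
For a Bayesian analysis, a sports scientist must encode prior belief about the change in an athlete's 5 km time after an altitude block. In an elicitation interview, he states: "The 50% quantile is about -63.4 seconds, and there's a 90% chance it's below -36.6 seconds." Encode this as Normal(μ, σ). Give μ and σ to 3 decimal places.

The p-quantile of Normal(μ,σ) is μ + z_p·σ, with z_{0.5} = 0 and z_{0.9} = 1.282.
Eliminate σ: μ = (z₂·x₁ − z₁·x₂)/(z₂ − z₁) = (1.282·-63.4 − (0)·-36.6)/1.282 = -63.400.
Then σ = (x₂ − x₁)/(z₂ − z₁) = (-36.6 − -63.4)/1.282 = 20.912.

μ = -63.400, σ = 20.912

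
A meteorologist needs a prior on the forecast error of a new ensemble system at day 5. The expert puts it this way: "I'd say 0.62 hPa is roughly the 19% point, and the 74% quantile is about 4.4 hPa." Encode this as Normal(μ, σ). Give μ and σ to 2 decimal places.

The p-quantile of Normal(μ,σ) is μ + z_p·σ, with z_{0.19} = -0.8779 and z_{0.74} = 0.6433.
Eliminate σ: μ = (z₂·x₁ − z₁·x₂)/(z₂ − z₁) = (0.6433·0.62 − (-0.8779)·4.4)/1.521 = 2.80.
Then σ = (x₂ − x₁)/(z₂ − z₁) = (4.4 − 0.62)/1.521 = 2.48.

μ = 2.80, σ = 2.48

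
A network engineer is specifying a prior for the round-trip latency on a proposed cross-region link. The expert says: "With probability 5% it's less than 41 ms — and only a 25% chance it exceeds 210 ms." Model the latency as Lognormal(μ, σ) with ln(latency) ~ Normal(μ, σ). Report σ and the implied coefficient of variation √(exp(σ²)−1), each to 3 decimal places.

If T ~ Lognormal(μ,σ) then ln T ~ Normal(μ,σ), so the p-quantile of ln T is μ + z_p·σ.
ln(41) = 3.714 and ln(210) = 5.347; z_{0.05} = -1.645, z_{0.75} = 0.6745.
σ = (5.347 − 3.714)/(0.6745 − (-1.645)) = 0.704.
μ = 3.714 − (-1.645)·0.704 = 4.872.
CV = √(exp(σ²)−1) = √(exp(0.4961)−1) = 0.801.

σ ≈ 0.704, CV ≈ 0.801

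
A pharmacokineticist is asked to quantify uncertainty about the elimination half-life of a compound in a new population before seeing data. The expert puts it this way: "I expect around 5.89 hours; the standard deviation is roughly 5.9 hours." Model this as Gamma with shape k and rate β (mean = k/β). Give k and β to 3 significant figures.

k ≈ 0.997, β ≈ 0.169

For Gamma(k, rate β): mean = k/β, variance = k/β², so CV = 1/√k.
CV = SD/mean = 5.9/5.89 = 1.002, hence k = 1/CV² = 0.997.
Then β = k/mean = 0.997/5.89 = 0.169.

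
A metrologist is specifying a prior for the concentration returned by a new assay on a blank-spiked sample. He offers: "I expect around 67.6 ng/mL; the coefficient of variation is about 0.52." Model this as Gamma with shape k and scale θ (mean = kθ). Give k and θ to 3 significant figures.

k ≈ 3.7, θ ≈ 18.3

For Gamma(k, scale θ): mean = kθ, variance = kθ², so CV = 1/√k.
CV = 0.52, hence k = 1/CV² = 3.7.
Then θ = mean/k = 67.6/3.7 = 18.3.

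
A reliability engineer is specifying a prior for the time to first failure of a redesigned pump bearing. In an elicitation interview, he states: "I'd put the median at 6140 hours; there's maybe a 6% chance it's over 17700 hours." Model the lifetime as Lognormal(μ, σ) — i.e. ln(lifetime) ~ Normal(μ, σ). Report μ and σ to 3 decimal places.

μ ≈ 8.723, σ ≈ 0.681

If T ~ Lognormal(μ,σ) then ln T ~ Normal(μ,σ), so the p-quantile of ln T is μ + z_p·σ.
ln(6140) = 8.723 and ln(17700) = 9.781; z_{0.5} = 0, z_{0.94} = 1.555.
σ = (9.781 − 8.723)/(1.555 − (0)) = 0.681.
μ = 8.723 − (0)·0.681 = 8.723.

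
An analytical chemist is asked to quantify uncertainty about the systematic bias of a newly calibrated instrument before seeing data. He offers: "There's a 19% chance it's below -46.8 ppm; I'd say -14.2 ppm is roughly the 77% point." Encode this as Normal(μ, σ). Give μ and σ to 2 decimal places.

μ = -29.10, σ = 20.16

The p-quantile of Normal(μ,σ) is μ + z_p·σ, with z_{0.19} = -0.8779 and z_{0.77} = 0.7388.
Eliminate σ: μ = (z₂·x₁ − z₁·x₂)/(z₂ − z₁) = (0.7388·-46.8 − (-0.8779)·-14.2)/1.617 = -29.10.
Then σ = (x₂ − x₁)/(z₂ − z₁) = (-14.2 − -46.8)/1.617 = 20.16.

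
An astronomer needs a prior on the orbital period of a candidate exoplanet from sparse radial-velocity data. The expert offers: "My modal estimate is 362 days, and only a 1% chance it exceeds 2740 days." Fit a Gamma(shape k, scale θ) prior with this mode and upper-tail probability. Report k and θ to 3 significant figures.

Gamma(k,θ) with k>1 has mode (k−1)θ, so θ = 362/(k−1).
Need P(X < 2740) = 0.99 with θ tied to k this way. Start at k = 2, θ = 362: P(X<2740) ≈ 0.996.
Too high — lower k to spread out. Iterating converges to k ≈ 1.84.
Then θ = 362/(1.84−1) ≈ 433.

k ≈ 1.84, θ ≈ 433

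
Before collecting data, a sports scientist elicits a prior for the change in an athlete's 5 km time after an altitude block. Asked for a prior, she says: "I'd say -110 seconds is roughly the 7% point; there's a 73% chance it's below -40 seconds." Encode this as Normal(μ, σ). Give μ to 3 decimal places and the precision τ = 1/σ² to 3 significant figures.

The p-quantile of Normal(μ,σ) is μ + z_p·σ, with z_{0.07} = -1.476 and z_{0.73} = 0.6128.
Eliminate σ: μ = (z₂·x₁ − z₁·x₂)/(z₂ − z₁) = (0.6128·-110 − (-1.476)·-40)/2.089 = -60.539.
Then σ = (x₂ − x₁)/(z₂ − z₁) = (-40 − -110)/2.089 = 33.515.
Precision τ = 1/σ² = 1/33.52² = 0.00089.

μ = -60.539, τ = 0.00089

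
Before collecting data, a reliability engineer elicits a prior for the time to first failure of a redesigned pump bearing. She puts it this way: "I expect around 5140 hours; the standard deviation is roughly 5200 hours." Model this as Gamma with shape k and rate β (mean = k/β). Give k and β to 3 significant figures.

For Gamma(k, rate β): mean = k/β, variance = k/β², so CV = 1/√k.
CV = SD/mean = 5200/5140 = 1.012, hence k = 1/CV² = 0.977.
Then β = k/mean = 0.977/5140 = 0.00019.

k ≈ 0.977, β ≈ 0.00019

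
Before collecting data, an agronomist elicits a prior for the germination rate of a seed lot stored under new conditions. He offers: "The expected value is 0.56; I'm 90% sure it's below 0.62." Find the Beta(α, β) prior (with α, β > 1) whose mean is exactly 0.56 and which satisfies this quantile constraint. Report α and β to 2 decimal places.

α ≈ 62.27, β ≈ 48.93

With mean 0.56 fixed, write α = 0.56s, β = 0.44s where s = α+β.
Need P(θ < 0.62) = 0.9 under Beta(0.56s, 0.44s). Normal approximation: (q−m)/√(m(1−m)/s) ≈ z_{0.9} = 1.28, so s ≈ 0.56·0.44·(1.28)²/(0.62−0.56)² = 112.4.
At s = 112.4: P(θ<0.62) ≈ 0.901. Adjusting to match 0.9 gives s ≈ 111.20.
So α = 0.56·111.20 ≈ 62.27, β = 0.44·111.20 ≈ 48.93.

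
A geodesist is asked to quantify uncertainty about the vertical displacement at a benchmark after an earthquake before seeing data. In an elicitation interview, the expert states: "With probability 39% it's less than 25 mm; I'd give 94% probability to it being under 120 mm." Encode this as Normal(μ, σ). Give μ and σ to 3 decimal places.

μ = 39.468, σ = 51.797

For Normal(μ,σ), the p-quantile is μ + z_p·σ. Here z_{0.39} = -0.2793, z_{0.94} = 1.555.
So 25 = μ − 0.2793σ and 120 = μ + 1.555σ.
Subtracting: σ = (120 − 25)/(1.555 − (-0.2793)) = 51.797.
Then μ = 25 − (-0.2793)·51.797 = 39.468.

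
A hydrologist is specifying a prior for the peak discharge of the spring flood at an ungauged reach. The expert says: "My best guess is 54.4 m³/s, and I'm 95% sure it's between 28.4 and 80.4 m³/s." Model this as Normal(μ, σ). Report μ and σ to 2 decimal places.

A symmetric 95% interval runs μ ± z·σ with z = 1.96.
Half-width = 26, so σ = 26/1.96 = 13.27.
μ is the stated best guess, 54.40.

μ = 54.40, σ = 13.27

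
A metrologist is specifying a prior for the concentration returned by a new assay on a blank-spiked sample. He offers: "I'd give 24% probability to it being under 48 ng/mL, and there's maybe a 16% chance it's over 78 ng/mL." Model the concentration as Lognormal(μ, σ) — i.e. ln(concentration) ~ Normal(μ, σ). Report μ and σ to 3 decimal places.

μ ≈ 4.073, σ ≈ 0.285

If T ~ Lognormal(μ,σ) then ln T ~ Normal(μ,σ), so the p-quantile of ln T is μ + z_p·σ.
ln(48) = 3.871 and ln(78) = 4.357; z_{0.24} = -0.7063, z_{0.84} = 0.9945.
σ = (4.357 − 3.871)/(0.9945 − (-0.7063)) = 0.285.
μ = 3.871 − (-0.7063)·0.285 = 4.073.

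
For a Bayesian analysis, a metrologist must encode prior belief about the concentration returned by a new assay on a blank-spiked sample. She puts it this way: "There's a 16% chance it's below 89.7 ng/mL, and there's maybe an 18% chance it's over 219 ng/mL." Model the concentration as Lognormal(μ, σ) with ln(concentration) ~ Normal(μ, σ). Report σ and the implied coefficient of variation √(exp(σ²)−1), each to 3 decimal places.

If T ~ Lognormal(μ,σ) then ln T ~ Normal(μ,σ), so the p-quantile of ln T is μ + z_p·σ.
ln(89.7) = 4.496 and ln(219) = 5.389; z_{0.16} = -0.9945, z_{0.82} = 0.9154.
σ = (5.389 − 4.496)/(0.9154 − (-0.9945)) = 0.467.
μ = 4.496 − (-0.9945)·0.467 = 4.961.
CV = √(exp(σ²)−1) = √(exp(0.2184)−1) = 0.494.

σ ≈ 0.467, CV ≈ 0.494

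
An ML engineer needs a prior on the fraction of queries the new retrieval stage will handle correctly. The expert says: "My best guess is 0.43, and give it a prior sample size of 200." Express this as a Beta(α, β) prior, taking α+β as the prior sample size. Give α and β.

α = 86, β = 114

Under the effective-sample-size interpretation, Beta(α, β) has prior mean α/(α+β) and prior sample size α+β.
So α+β = 200 and α/(α+β) = 0.43, giving α = 0.43·200 = 86 and β = 200 − 86 = 114.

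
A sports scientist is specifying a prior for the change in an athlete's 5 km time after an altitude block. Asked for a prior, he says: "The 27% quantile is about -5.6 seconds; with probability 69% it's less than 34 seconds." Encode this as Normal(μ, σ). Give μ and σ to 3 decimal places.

For Normal(μ,σ), the p-quantile is μ + z_p·σ. Here z_{0.27} = -0.6128, z_{0.69} = 0.4959.
So -5.6 = μ − 0.6128σ and 34 = μ + 0.4959σ.
Subtracting: σ = (34 − -5.6)/(0.4959 − (-0.6128)) = 35.719.
Then μ = -5.6 − (-0.6128)·35.719 = 16.289.

μ = 16.289, σ = 35.719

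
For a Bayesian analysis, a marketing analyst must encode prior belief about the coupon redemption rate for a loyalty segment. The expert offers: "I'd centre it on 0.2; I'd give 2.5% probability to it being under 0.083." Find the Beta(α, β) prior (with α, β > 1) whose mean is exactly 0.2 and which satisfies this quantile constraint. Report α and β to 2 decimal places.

With mean 0.2 fixed, write α = 0.2s, β = 0.8s where s = α+β.
Need P(θ < 0.083) = 0.025 under Beta(0.2s, 0.8s). Normal approximation: (q−m)/√(m(1−m)/s) ≈ z_{0.025} = -1.96, so s ≈ 0.2·0.8·(-1.96)²/(0.083−0.2)² = 44.9.
At s = 44.9: P(θ<0.083) ≈ 0.009. Adjusting to match 0.025 gives s ≈ 32.05.
So α = 0.2·32.05 ≈ 6.41, β = 0.8·32.05 ≈ 25.64.

α ≈ 6.41, β ≈ 25.64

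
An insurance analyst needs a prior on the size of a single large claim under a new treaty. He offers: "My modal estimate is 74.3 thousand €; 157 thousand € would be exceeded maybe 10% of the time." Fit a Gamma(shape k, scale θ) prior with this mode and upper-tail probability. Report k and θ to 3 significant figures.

Gamma(k,θ) with k>1 has mode (k−1)θ, so θ = 74.3/(k−1).
Need P(X < 157) = 0.9 with θ tied to k this way. Start at k = 2, θ = 74.3: P(X<157) ≈ 0.624.
Too low — raise k to concentrate. Iterating converges to k ≈ 4.43.
Then θ = 74.3/(4.43−1) ≈ 21.6.

k ≈ 4.43, θ ≈ 21.6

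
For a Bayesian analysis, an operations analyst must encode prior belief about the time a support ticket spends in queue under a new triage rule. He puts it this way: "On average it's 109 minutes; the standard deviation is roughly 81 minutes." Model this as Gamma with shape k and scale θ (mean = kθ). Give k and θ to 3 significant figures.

k ≈ 1.81, θ ≈ 60.2

For Gamma(k, scale θ): mean = kθ, variance = kθ², so CV = 1/√k.
CV = SD/mean = 81/109 = 0.7431, hence k = 1/CV² = 1.81.
Then θ = mean/k = 109/1.81 = 60.2.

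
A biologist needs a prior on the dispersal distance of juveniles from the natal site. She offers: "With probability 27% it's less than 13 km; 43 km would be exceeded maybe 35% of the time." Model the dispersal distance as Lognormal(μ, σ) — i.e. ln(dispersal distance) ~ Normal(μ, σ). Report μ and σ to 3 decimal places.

If T ~ Lognormal(μ,σ) then ln T ~ Normal(μ,σ), so the p-quantile of ln T is μ + z_p·σ.
ln(13) = 2.565 and ln(43) = 3.761; z_{0.27} = -0.6128, z_{0.65} = 0.3853.
σ = (3.761 − 2.565)/(0.3853 − (-0.6128)) = 1.198.
μ = 2.565 − (-0.6128)·1.198 = 3.299.

μ ≈ 3.299, σ ≈ 1.198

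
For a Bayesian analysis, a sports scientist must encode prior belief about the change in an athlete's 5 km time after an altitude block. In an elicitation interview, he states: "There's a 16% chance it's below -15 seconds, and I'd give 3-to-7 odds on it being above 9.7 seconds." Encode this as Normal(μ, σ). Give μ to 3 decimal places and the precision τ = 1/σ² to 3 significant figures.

For Normal(μ,σ), the p-quantile is μ + z_p·σ. Here z_{0.16} = -0.9945, z_{0.7} = 0.5244.
So -15 = μ − 0.9945σ and 9.7 = μ + 0.5244σ.
Subtracting: σ = (9.7 − -15)/(0.5244 − (-0.9945)) = 16.262.
Then μ = -15 − (-0.9945)·16.262 = 1.172.
Precision τ = 1/σ² = 1/16.26² = 0.00378.

μ = 1.172, τ = 0.00378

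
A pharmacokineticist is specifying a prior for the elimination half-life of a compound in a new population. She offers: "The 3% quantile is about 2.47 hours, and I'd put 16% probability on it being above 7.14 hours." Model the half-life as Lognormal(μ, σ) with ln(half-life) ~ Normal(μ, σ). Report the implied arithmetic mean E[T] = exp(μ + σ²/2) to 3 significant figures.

E[T] ≈ 5.29 hours

If T ~ Lognormal(μ,σ) then ln T ~ Normal(μ,σ), so the p-quantile of ln T is μ + z_p·σ.
ln(2.47) = 0.9042 and ln(7.14) = 1.966; z_{0.03} = -1.881, z_{0.84} = 0.9945.
σ = (1.966 − 0.9042)/(0.9945 − (-1.881)) = 0.369.
μ = 0.9042 − (-1.881)·0.369 = 1.599.
E[T] = exp(μ + σ²/2) = exp(1.599 + 0.0681) = 5.29 hours.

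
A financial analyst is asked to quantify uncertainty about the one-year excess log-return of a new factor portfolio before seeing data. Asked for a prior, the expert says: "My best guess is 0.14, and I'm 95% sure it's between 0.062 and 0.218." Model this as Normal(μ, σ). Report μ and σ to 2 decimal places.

A symmetric 95% interval runs μ ± z·σ with z = 1.96.
Half-width = 0.078, so σ = 0.078/1.96 = 0.04.
μ is the stated best guess, 0.14.

μ = 0.14, σ = 0.04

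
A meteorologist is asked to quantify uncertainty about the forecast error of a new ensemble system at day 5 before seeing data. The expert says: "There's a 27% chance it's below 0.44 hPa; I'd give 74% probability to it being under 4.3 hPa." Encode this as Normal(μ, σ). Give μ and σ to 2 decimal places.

μ = 2.32, σ = 3.07

For Normal(μ,σ), the p-quantile is μ + z_p·σ. Here z_{0.27} = -0.6128, z_{0.74} = 0.6433.
So 0.44 = μ − 0.6128σ and 4.3 = μ + 0.6433σ.
Subtracting: σ = (4.3 − 0.44)/(0.6433 − (-0.6128)) = 3.07.
Then μ = 0.44 − (-0.6128)·3.07 = 2.32.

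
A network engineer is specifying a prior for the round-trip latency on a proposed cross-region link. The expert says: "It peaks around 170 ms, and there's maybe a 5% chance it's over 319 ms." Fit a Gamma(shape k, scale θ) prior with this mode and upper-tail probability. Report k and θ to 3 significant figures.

k ≈ 8.02, θ ≈ 24.2

Gamma(k,θ) with k>1 has mode (k−1)θ, so θ = 170/(k−1).
Need P(X < 319) = 0.95 with θ tied to k this way. Start at k = 2, θ = 170: P(X<319) ≈ 0.560.
Too low — raise k to concentrate. Iterating converges to k ≈ 8.02.
Then θ = 170/(8.02−1) ≈ 24.2.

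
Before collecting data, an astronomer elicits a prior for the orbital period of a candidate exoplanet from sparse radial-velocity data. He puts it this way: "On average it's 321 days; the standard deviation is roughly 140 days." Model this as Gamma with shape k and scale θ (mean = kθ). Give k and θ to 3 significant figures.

For Gamma(k, scale θ): mean = kθ, variance = kθ², so CV = 1/√k.
CV = SD/mean = 140/321 = 0.4361, hence k = 1/CV² = 5.26.
Then θ = mean/k = 321/5.26 = 61.1.

k ≈ 5.26, θ ≈ 61.1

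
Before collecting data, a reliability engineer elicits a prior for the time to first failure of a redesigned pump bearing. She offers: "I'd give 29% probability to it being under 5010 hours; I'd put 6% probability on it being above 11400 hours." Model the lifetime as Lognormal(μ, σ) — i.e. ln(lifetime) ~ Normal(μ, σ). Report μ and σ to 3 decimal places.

If T ~ Lognormal(μ,σ) then ln T ~ Normal(μ,σ), so the p-quantile of ln T is μ + z_p·σ.
ln(5010) = 8.519 and ln(11400) = 9.341; z_{0.29} = -0.5534, z_{0.94} = 1.555.
σ = (9.341 − 8.519)/(1.555 − (-0.5534)) = 0.390.
μ = 8.519 − (-0.5534)·0.390 = 8.735.

μ ≈ 8.735, σ ≈ 0.390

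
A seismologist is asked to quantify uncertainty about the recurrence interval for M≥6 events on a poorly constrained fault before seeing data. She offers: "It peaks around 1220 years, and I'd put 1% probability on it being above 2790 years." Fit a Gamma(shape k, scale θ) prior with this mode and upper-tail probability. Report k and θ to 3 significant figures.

k ≈ 7.99, θ ≈ 175

Gamma(k,θ) with k>1 has mode (k−1)θ, so θ = 1220/(k−1).
Need P(X < 2790) = 0.99 with θ tied to k this way. Start at k = 2, θ = 1220: P(X<2790) ≈ 0.666.
Too low — raise k to concentrate. Iterating converges to k ≈ 7.99.
Then θ = 1220/(7.99−1) ≈ 175.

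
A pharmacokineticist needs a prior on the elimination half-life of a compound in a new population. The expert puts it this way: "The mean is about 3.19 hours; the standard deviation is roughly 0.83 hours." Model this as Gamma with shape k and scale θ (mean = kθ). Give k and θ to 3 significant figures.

k ≈ 14.8, θ ≈ 0.216

For Gamma(k, scale θ): mean = kθ, variance = kθ², so CV = 1/√k.
CV = SD/mean = 0.83/3.19 = 0.2602, hence k = 1/CV² = 14.8.
Then θ = mean/k = 3.19/14.8 = 0.216.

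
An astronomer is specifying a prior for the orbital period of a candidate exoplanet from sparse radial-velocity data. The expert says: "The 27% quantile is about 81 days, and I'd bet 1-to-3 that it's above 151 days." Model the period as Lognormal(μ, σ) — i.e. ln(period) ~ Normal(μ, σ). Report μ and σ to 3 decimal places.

If T ~ Lognormal(μ,σ) then ln T ~ Normal(μ,σ), so the p-quantile of ln T is μ + z_p·σ.
ln(81) = 4.394 and ln(151) = 5.017; z_{0.27} = -0.6128, z_{0.75} = 0.6745.
σ = (5.017 − 4.394)/(0.6745 − (-0.6128)) = 0.484.
μ = 4.394 − (-0.6128)·0.484 = 4.691.

μ ≈ 4.691, σ ≈ 0.484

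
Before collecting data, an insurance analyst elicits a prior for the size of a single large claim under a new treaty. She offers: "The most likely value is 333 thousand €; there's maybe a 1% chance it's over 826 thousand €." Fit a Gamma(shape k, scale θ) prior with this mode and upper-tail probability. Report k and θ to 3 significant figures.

k ≈ 6.7, θ ≈ 58.5

Gamma(k,θ) with k>1 has mode (k−1)θ, so θ = 333/(k−1).
Need P(X < 826) = 0.99 with θ tied to k this way. Start at k = 2, θ = 333: P(X<826) ≈ 0.709.
Too low — raise k to concentrate. Iterating converges to k ≈ 6.7.
Then θ = 333/(6.7−1) ≈ 58.5.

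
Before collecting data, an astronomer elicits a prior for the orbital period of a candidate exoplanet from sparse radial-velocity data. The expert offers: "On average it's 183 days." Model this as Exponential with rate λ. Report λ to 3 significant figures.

λ ≈ 0.00546

Exponential mean = 1/λ, so λ = 1/183.0 = 0.00546.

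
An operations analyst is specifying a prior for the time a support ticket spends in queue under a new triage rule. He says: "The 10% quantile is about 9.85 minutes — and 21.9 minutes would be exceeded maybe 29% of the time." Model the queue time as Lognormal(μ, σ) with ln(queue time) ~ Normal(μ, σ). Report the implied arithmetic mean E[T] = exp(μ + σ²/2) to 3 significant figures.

If T ~ Lognormal(μ,σ) then ln T ~ Normal(μ,σ), so the p-quantile of ln T is μ + z_p·σ.
ln(9.85) = 2.287 and ln(21.9) = 3.086; z_{0.1} = -1.282, z_{0.71} = 0.5534.
σ = (3.086 − 2.287)/(0.5534 − (-1.282)) = 0.435.
μ = 2.287 − (-1.282)·0.435 = 2.846.
E[T] = exp(μ + σ²/2) = exp(2.846 + 0.0948) = 18.9 minutes.

E[T] ≈ 18.9 minutes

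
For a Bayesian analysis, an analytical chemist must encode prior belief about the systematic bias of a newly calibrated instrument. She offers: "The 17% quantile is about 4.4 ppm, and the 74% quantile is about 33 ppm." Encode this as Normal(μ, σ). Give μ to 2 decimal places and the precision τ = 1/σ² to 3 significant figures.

For Normal(μ,σ), the p-quantile is μ + z_p·σ. Here z_{0.17} = -0.9542, z_{0.74} = 0.6433.
So 4.4 = μ − 0.9542σ and 33 = μ + 0.6433σ.
Subtracting: σ = (33 − 4.4)/(0.6433 − (-0.9542)) = 17.90.
Then μ = 4.4 − (-0.9542)·17.90 = 21.48.
Precision τ = 1/σ² = 1/17.9² = 0.00312.

μ = 21.48, τ = 0.00312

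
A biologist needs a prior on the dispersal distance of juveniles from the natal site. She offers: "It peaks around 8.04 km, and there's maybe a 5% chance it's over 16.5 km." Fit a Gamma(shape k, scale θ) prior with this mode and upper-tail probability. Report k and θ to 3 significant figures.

Gamma(k,θ) with k>1 has mode (k−1)θ, so θ = 8.04/(k−1).
Need P(X < 16.5) = 0.95 with θ tied to k this way. Start at k = 2, θ = 8.04: P(X<16.5) ≈ 0.608.
Too low — raise k to concentrate. Iterating converges to k ≈ 6.35.
Then θ = 8.04/(6.35−1) ≈ 1.5.

k ≈ 6.35, θ ≈ 1.5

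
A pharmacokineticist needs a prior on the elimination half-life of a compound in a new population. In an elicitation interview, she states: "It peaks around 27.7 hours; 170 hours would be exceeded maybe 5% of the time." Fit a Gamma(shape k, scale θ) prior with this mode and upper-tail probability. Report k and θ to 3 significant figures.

Gamma(k,θ) with k>1 has mode (k−1)θ, so θ = 27.7/(k−1).
Need P(X < 170) = 0.95 with θ tied to k this way. Start at k = 2, θ = 27.7: P(X<170) ≈ 0.985.
Too high — lower k to spread out. Iterating converges to k ≈ 1.69.
Then θ = 27.7/(1.69−1) ≈ 40.2.

k ≈ 1.69, θ ≈ 40.2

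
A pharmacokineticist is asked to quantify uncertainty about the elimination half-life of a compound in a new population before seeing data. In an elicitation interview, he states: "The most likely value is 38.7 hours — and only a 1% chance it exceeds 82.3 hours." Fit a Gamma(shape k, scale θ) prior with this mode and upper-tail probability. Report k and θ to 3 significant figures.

k ≈ 9.53, θ ≈ 4.54

Gamma(k,θ) with k>1 has mode (k−1)θ, so θ = 38.7/(k−1).
Need P(X < 82.3) = 0.99 with θ tied to k this way. Start at k = 2, θ = 38.7: P(X<82.3) ≈ 0.627.
Too low — raise k to concentrate. Iterating converges to k ≈ 9.53.
Then θ = 38.7/(9.53−1) ≈ 4.54.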